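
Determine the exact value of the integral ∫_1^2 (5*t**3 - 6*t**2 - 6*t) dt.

By the power rule, an antiderivative is F(t) = 5*t**4/4 - 2*t**3 - 3*t**2.
Then F(2) - F(1) = (-8) - (-15/4) = -17/4.

-17/4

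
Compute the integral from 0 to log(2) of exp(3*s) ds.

7/3

Let u = exp(s), so du = exp(s) ds. When s = 0, u = 1; when s = log(2), u = 2.
The integral becomes ∫ u**2 du from 1 to 2, with antiderivative u**3/3.
Back in s: F(s) = exp(3*s)/3.
Then F(log(2)) - F(0) = (8/3) - (1/3) = 7/3.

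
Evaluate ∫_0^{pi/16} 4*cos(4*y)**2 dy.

Use the identity cos^2(4*y) = (1 + cos(8*y))/2.
An antiderivative is F(y) = 2*y + sin(8*y)/4.
Then F(pi/16) - F(0) = (1/4 + pi/8) - (0) = 1/4 + pi/8.

1/4 + pi/8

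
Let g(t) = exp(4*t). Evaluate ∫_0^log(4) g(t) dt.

Let u = exp(t), so du = exp(t) dt. When t = 0, u = 1; when t = log(4), u = 4.
The integral becomes ∫ u**3 du from 1 to 4, with antiderivative u**4/4.
Back in t: F(t) = exp(4*t)/4.
Then F(log(4)) - F(0) = (64) - (1/4) = 255/4.

255/4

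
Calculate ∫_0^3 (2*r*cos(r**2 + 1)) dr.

-sin(1) + sin(10)

Let u = r**2 + 1, so du = 2*r dr. When r = 0, u = 1; when r = 3, u = 10.
The integral becomes ∫ cos(u) du from 1 to 10, with antiderivative sin(u).
Back in r: F(r) = sin(r**2 + 1).
Then F(3) - F(0) = (sin(10)) - (sin(1)) = -sin(1) + sin(10).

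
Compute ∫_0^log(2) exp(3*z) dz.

7/3

Let u = exp(z), so du = exp(z) dz. When z = 0, u = 1; when z = log(2), u = 2.
The integral becomes ∫ u**2 du from 1 to 2, with antiderivative u**3/3.
Back in z: F(z) = exp(3*z)/3.
Then F(log(2)) - F(0) = (8/3) - (1/3) = 7/3.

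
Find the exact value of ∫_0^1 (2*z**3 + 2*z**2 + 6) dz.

By the power rule, an antiderivative is F(z) = z**4/2 + 2*z**3/3 + 6*z.
Then F(1) - F(0) = (43/6) - (0) = 43/6.

43/6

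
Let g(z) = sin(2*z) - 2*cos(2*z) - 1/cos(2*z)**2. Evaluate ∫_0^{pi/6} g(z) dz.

1/4 - sqrt(3)

An antiderivative is F(z) = -sin(2*z) - cos(2*z)/2 - tan(2*z)/2.
Then F(pi/6) - F(0) = (-sqrt(3) - 1/4) - (-1/2) = 1/4 - sqrt(3).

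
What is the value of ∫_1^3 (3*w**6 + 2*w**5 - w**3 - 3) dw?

24224/21

By the power rule, an antiderivative is F(w) = 3*w**7/7 + w**6/3 - w**4/4 - 3*w.
Then F(3) - F(1) = (32229/28) - (-209/84) = 24224/21.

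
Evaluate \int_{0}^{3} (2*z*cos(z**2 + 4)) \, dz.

sin(13) - sin(4)

Let u = z**2 + 4, so du = 2*z dz. When z = 0, u = 4; when z = 3, u = 13.
The integral becomes ∫ cos(u) du from 4 to 13, with antiderivative sin(u).
Back in z: F(z) = sin(z**2 + 4).
Then F(3) - F(0) = (sin(13)) - (sin(4)) = sin(13) - sin(4).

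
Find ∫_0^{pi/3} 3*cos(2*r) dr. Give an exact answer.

3*sqrt(3)/4

An antiderivative is F(r) = 3*sin(2*r)/2.
Then F(pi/3) - F(0) = (3*sqrt(3)/4) - (0) = 3*sqrt(3)/4.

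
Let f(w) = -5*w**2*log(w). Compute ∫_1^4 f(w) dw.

35 - 640*log(2)/3

Integrate by parts once (u = ln w, dv = -5*w**2 dw).
An antiderivative is F(w) = -5*w**3*(3*log(w) - 1)/9.
Then F(4) - F(1) = (320/9 - 640*log(2)/3) - (5/9) = 35 - 640*log(2)/3.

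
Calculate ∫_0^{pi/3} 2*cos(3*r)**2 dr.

pi/3

Use the identity cos^2(3*r) = (1 + cos(6*r))/2.
An antiderivative is F(r) = r + sin(6*r)/6.
Then F(pi/3) - F(0) = (pi/3) - (0) = pi/3.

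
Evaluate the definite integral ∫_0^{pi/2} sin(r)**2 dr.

pi/4

Use the identity sin^2(r) = (1 - cos(2*r))/2.
An antiderivative is F(r) = r/2 - sin(2*r)/4.
Then F(pi/2) - F(0) = (pi/4) - (0) = pi/4.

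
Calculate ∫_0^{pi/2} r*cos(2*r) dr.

Integrate by parts once (u = r, dv = cos(2*r) dr).
An antiderivative is F(r) = r*sin(2*r)/2 + cos(2*r)/4.
Then F(pi/2) - F(0) = (-1/4) - (1/4) = -1/2.

-1/2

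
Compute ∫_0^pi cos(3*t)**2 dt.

Use the identity cos^2(3*t) = (1 + cos(6*t))/2.
An antiderivative is F(t) = t/2 + sin(6*t)/12.
Then F(pi) - F(0) = (pi/2) - (0) = pi/2.

pi/2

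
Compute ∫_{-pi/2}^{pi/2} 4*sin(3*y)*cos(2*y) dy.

Use the identity sin(3*y)cos(2*y) = [sin(5*y) + sin(y)]/2.
An antiderivative is F(y) = -2*cos(y) - 2*cos(5*y)/5.
Then F(pi/2) - F(-pi/2) = (0) - (0) = 0.

0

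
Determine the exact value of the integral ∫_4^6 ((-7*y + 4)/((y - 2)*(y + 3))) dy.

Factor the denominator: y**2 + y - 6 = (y + 3)(y - 2).
Partial fractions: (-7*y + 4)/((y - 2)*(y + 3)) = -5/(y + 3) - 2/(y - 2).
An antiderivative is F(y) = -2*log(y - 2) - 5*log(y + 3).
Then F(6) - F(4) = (-10*log(3) - 4*log(2)) - (-5*log(7) - 2*log(2)) = -10*log(3) - 2*log(2) + 5*log(7).

-10*log(3) - 2*log(2) + 5*log(7)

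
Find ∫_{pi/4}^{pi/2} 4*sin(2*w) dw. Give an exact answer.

An antiderivative is F(w) = -2*cos(2*w).
Then F(pi/2) - F(pi/4) = (2) - (0) = 2.

2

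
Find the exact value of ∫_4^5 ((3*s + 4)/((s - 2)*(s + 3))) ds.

log(18/7)

Factor the denominator: s**2 + s - 6 = (s + 3)(s - 2).
Partial fractions: (3*s + 4)/((s - 2)*(s + 3)) = 1/(s + 3) + 2/(s - 2).
An antiderivative is F(s) = 2*log(s - 2) + log(s + 3).
Then F(5) - F(4) = (log(72)) - (log(28)) = log(18/7).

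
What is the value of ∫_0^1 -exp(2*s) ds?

1/2 - exp(2)/2

An antiderivative is F(s) = -exp(2*s)/2.
Then F(1) - F(0) = (-exp(2)/2) - (-1/2) = 1/2 - exp(2)/2.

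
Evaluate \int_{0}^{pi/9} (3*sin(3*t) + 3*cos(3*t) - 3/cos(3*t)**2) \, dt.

An antiderivative is F(t) = sin(3*t) - cos(3*t) - tan(3*t).
Then F(pi/9) - F(0) = (-sqrt(3)/2 - 1/2) - (-1) = 1/2 - sqrt(3)/2.

1/2 - sqrt(3)/2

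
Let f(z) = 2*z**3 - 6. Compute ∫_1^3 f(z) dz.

28

By the power rule, an antiderivative is F(z) = z**4/2 - 6*z.
Then F(3) - F(1) = (45/2) - (-11/2) = 28.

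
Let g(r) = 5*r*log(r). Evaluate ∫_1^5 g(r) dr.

Integrate by parts once (u = ln r, dv = 5*r dr).
An antiderivative is F(r) = 5*r**2*(2*log(r) - 1)/4.
Then F(5) - F(1) = (-125/4 + 125*log(5)/2) - (-5/4) = -30 + 125*log(5)/2.

-30 + 125*log(5)/2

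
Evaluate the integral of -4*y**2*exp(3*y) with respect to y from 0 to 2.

Integrate by parts twice (u = y^2, dv = -4*exp(3*y) dy).
An antiderivative is F(y) = (-36*y**2 + 24*y - 8)*exp(3*y)/27.
Then F(2) - F(0) = (-104*exp(6)/27) - (-8/27) = 8/27 - 104*exp(6)/27.

8/27 - 104*exp(6)/27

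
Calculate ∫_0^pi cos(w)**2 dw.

pi/2

Use the identity cos^2(w) = (1 + cos(2*w))/2.
An antiderivative is F(w) = w/2 + sin(2*w)/4.
Then F(pi) - F(0) = (pi/2) - (0) = pi/2.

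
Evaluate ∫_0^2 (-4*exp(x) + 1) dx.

6 - 4*exp(2)

An antiderivative is F(x) = x - 4*exp(x).
Then F(2) - F(0) = (2 - 4*exp(2)) - (-4) = 6 - 4*exp(2).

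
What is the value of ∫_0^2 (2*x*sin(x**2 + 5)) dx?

cos(5) - cos(9)

Let u = x**2 + 5, so du = 2*x dx. When x = 0, u = 5; when x = 2, u = 9.
The integral becomes ∫ sin(u) du from 5 to 9, with antiderivative -cos(u).
Back in x: F(x) = -cos(x**2 + 5).
Then F(2) - F(0) = (-cos(9)) - (-cos(5)) = cos(5) - cos(9).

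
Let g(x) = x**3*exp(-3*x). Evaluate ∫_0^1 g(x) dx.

Integrate by parts 3 times (u = x^3, dv = exp(-3*x) dx).
An antiderivative is F(x) = (-9*x**3 - 9*x**2 - 6*x - 2)*exp(-3*x)/27.
Then F(1) - F(0) = (-26*exp(-3)/27) - (-2/27) = 2/27 - 26*exp(-3)/27.

2/27 - 26*exp(-3)/27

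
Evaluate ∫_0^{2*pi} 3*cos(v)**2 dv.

3*pi

Use the identity cos^2(v) = (1 + cos(2*v))/2.
An antiderivative is F(v) = 3*v/2 + 3*sin(2*v)/4.
Then F(2*pi) - F(0) = (3*pi) - (0) = 3*pi.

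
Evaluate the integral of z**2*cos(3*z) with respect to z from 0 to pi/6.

-2/27 + pi**2/108

Integrate by parts twice (u = z^2, dv = cos(3*z) dz).
An antiderivative is F(z) = z**2*sin(3*z)/3 + 2*z*cos(3*z)/9 - 2*sin(3*z)/27.
Then F(pi/6) - F(0) = (-2/27 + pi**2/108) - (0) = -2/27 + pi**2/108.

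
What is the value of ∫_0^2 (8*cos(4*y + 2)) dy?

Let u = 4*y + 2, so du = 4 dy. When y = 0, u = 2; when y = 2, u = 10.
The integral becomes 2·∫ cos(u) du from 2 to 10, with antiderivative 2*sin(u).
Back in y: F(y) = 2*sin(4*y + 2).
Then F(2) - F(0) = (2*sin(10)) - (2*sin(2)) = -2*sin(2) + 2*sin(10).

-2*sin(2) + 2*sin(10)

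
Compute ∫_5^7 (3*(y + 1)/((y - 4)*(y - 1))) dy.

2*log(2) + 3*log(3)

Factor the denominator: y**2 - 5*y + 4 = (y - 1)(y - 4).
Partial fractions: 3*(y + 1)/((y - 4)*(y - 1)) = -2/(y - 1) + 5/(y - 4).
An antiderivative is F(y) = 5*log(y - 4) - 2*log(y - 1).
Then F(7) - F(5) = (log(27/4)) - (-log(16)) = 2*log(2) + 3*log(3).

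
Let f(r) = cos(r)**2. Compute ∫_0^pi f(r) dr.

Use the identity cos^2(r) = (1 + cos(2*r))/2.
An antiderivative is F(r) = r/2 + sin(2*r)/4.
Then F(pi) - F(0) = (pi/2) - (0) = pi/2.

pi/2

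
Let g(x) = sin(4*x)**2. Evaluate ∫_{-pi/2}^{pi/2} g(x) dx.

pi/2

Use the identity sin^2(4*x) = (1 - cos(8*x))/2.
An antiderivative is F(x) = x/2 - sin(8*x)/16.
Then F(pi/2) - F(-pi/2) = (pi/4) - (-pi/4) = pi/2.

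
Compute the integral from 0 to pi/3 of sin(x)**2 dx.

-sqrt(3)/8 + pi/6

Use the identity sin^2(x) = (1 - cos(2*x))/2.
An antiderivative is F(x) = x/2 - sin(2*x)/4.
Then F(pi/3) - F(0) = (-sqrt(3)/8 + pi/6) - (0) = -sqrt(3)/8 + pi/6.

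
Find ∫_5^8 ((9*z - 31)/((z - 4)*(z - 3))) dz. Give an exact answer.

6*log(2) + 4*log(5)

Factor the denominator: z**2 - 7*z + 12 = (z - 3)(z - 4).
Partial fractions: (9*z - 31)/((z - 4)*(z - 3)) = 4/(z - 3) + 5/(z - 4).
An antiderivative is F(z) = 5*log(z - 4) + 4*log(z - 3).
Then F(8) - F(5) = (4*log(5) + 10*log(2)) - (log(16)) = 6*log(2) + 4*log(5).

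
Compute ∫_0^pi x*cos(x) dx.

-2

Integrate by parts once (u = x, dv = cos(x) dx).
An antiderivative is F(x) = x*sin(x) + cos(x).
Then F(pi) - F(0) = (-1) - (1) = -2.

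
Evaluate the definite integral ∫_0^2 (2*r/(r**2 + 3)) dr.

log(7/3)

Let u = r**2 + 3, so du = 2*r dr. When r = 0, u = 3; when r = 2, u = 7.
The integral becomes ∫ 1/u du from 3 to 7, with antiderivative log(u).
Back in r: F(r) = log(r**2 + 3).
Then F(2) - F(0) = (log(7)) - (log(3)) = log(7/3).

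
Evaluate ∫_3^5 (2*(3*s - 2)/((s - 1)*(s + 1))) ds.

Factor the denominator: s**2 - 1 = (s + 1)(s - 1).
Partial fractions: 2*(3*s - 2)/((s - 1)*(s + 1)) = 5/(s + 1) + 1/(s - 1).
An antiderivative is F(s) = log(s - 1) + 5*log(s + 1).
Then F(5) - F(3) = (7*log(2) + 5*log(3)) - (11*log(2)) = -4*log(2) + 5*log(3).

-4*log(2) + 5*log(3)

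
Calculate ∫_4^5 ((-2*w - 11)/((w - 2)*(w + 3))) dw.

Factor the denominator: w**2 + w - 6 = (w + 3)(w - 2).
Partial fractions: (-2*w - 11)/((w - 2)*(w + 3)) = 1/(w + 3) - 3/(w - 2).
An antiderivative is F(w) = -3*log(w - 2) + log(w + 3).
Then F(5) - F(4) = (log(8/27)) - (log(7/8)) = -3*log(3) - log(7) + 6*log(2).

-3*log(3) - log(7) + 6*log(2)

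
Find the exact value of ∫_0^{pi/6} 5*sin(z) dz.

An antiderivative is F(z) = -5*cos(z).
Then F(pi/6) - F(0) = (-5*sqrt(3)/2) - (-5) = 5 - 5*sqrt(3)/2.

5 - 5*sqrt(3)/2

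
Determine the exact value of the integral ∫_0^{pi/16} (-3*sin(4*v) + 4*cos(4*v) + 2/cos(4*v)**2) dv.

An antiderivative is F(v) = sin(4*v) + 3*cos(4*v)/4 + tan(4*v)/2.
Then F(pi/16) - F(0) = (1/2 + 7*sqrt(2)/8) - (3/4) = -1/4 + 7*sqrt(2)/8.

-1/4 + 7*sqrt(2)/8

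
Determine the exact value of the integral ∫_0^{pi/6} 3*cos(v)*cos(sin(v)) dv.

3*sin(1/2)

Let u = sin(v), so du = cos(v) dv. When v = 0, u = 0; when v = pi/6, u = 1/2.
The integral becomes 3·∫ cos(u) du from 0 to 1/2, with antiderivative 3*sin(u).
Back in v: F(v) = 3*sin(sin(v)).
Then F(pi/6) - F(0) = (3*sin(1/2)) - (0) = 3*sin(1/2).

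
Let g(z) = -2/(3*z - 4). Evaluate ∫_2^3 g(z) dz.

-2*log(5)/3 + 2*log(2)/3

An antiderivative is F(z) = -2*log(3*z - 4)/3.
Then F(3) - F(2) = (-2*log(5)/3) - (-2*log(2)/3) = -2*log(5)/3 + 2*log(2)/3.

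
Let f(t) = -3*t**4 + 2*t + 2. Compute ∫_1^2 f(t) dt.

By the power rule, an antiderivative is F(t) = -3*t**5/5 + t**2 + 2*t.
Then F(2) - F(1) = (-56/5) - (12/5) = -68/5.

-68/5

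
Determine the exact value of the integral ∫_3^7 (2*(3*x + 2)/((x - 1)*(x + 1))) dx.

Factor the denominator: x**2 - 1 = (x + 1)(x - 1).
Partial fractions: 2*(3*x + 2)/((x - 1)*(x + 1)) = 1/(x + 1) + 5/(x - 1).
An antiderivative is F(x) = 5*log(x - 1) + log(x + 1).
Then F(7) - F(3) = (5*log(3) + 8*log(2)) - (7*log(2)) = log(2) + 5*log(3).

log(2) + 5*log(3)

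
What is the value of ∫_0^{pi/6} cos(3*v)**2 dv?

Use the identity cos^2(3*v) = (1 + cos(6*v))/2.
An antiderivative is F(v) = v/2 + sin(6*v)/12.
Then F(pi/6) - F(0) = (pi/12) - (0) = pi/12.

pi/12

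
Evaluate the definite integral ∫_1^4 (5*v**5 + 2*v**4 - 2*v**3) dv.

18471/5

By the power rule, an antiderivative is F(v) = 5*v**6/6 + 2*v**5/5 - v**4/2.
Then F(4) - F(1) = (55424/15) - (11/15) = 18471/5.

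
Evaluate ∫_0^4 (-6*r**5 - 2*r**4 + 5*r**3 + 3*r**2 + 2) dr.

-20568/5

By the power rule, an antiderivative is F(r) = -r**6 - 2*r**5/5 + 5*r**4/4 + r**3 + 2*r.
Then F(4) - F(0) = (-20568/5) - (0) = -20568/5.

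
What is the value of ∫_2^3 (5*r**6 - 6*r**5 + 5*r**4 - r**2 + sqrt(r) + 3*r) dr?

By the power rule, an antiderivative is F(r) = 5*r**7/7 - r**6 + r**5 + 2*r**(3/2)/3 - r**3/3 + 3*r**2/2.
Then F(3) - F(2) = (2*sqrt(3) + 15129/14) - (4*sqrt(2)/3 + 1318/21) = -4*sqrt(2)/3 + 2*sqrt(3) + 42751/42.

-4*sqrt(2)/3 + 2*sqrt(3) + 42751/42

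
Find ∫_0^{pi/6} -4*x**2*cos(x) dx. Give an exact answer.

Integrate by parts twice (u = x^2, dv = -4*cos(x) dx).
An antiderivative is F(x) = -4*x**2*sin(x) - 8*x*cos(x) + 8*sin(x).
Then F(pi/6) - F(0) = (-2*sqrt(3)*pi/3 - pi**2/18 + 4) - (0) = -2*sqrt(3)*pi/3 - pi**2/18 + 4.

-2*sqrt(3)*pi/3 - pi**2/18 + 4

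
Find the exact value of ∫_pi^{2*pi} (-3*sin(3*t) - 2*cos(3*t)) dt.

An antiderivative is F(t) = -2*sin(3*t)/3 + cos(3*t).
Then F(2*pi) - F(pi) = (1) - (-1) = 2.

2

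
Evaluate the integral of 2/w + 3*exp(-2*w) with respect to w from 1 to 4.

An antiderivative is F(w) = 2*log(w) - 3*exp(-2*w)/2.
Then F(4) - F(1) = (-3*exp(-8)/2 + 4*log(2)) - (-3*exp(-2)/2) = -3*exp(-8)/2 + 3*exp(-2)/2 + 4*log(2).

-3*exp(-8)/2 + 3*exp(-2)/2 + 4*log(2)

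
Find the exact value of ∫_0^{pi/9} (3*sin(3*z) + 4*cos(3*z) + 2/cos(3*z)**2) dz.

An antiderivative is F(z) = 4*sin(3*z)/3 - cos(3*z) + 2*tan(3*z)/3.
Then F(pi/9) - F(0) = (-1/2 + 4*sqrt(3)/3) - (-1) = 1/2 + 4*sqrt(3)/3.

1/2 + 4*sqrt(3)/3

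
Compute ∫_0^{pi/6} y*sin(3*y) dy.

1/9

Integrate by parts once (u = y, dv = sin(3*y) dy).
An antiderivative is F(y) = -y*cos(3*y)/3 + sin(3*y)/9.
Then F(pi/6) - F(0) = (1/9) - (0) = 1/9.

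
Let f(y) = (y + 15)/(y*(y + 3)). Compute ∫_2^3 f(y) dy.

Factor the denominator: y**2 + 3*y = (y + 3)y.
Partial fractions: (y + 15)/(y*(y + 3)) = -4/(y + 3) + 5/y.
An antiderivative is F(y) = 5*log(y) - 4*log(y + 3).
Then F(3) - F(2) = (log(3/16)) - (-4*log(5) + 5*log(2)) = -9*log(2) + log(3) + 4*log(5).

-9*log(2) + log(3) + 4*log(5)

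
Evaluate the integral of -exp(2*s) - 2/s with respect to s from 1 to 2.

An antiderivative is F(s) = -exp(2*s)/2 - 2*log(s).
Then F(2) - F(1) = (-exp(4)/2 - log(4)) - (-exp(2)/2) = -exp(4)/2 - log(4) + exp(2)/2.

-exp(4)/2 - log(4) + exp(2)/2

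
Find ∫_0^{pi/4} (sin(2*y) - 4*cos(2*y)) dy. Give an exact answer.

-3/2

An antiderivative is F(y) = -2*sin(2*y) - cos(2*y)/2.
Then F(pi/4) - F(0) = (-2) - (-1/2) = -3/2.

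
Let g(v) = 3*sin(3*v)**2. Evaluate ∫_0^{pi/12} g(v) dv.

Use the identity sin^2(3*v) = (1 - cos(6*v))/2.
An antiderivative is F(v) = 3*v/2 - sin(6*v)/4.
Then F(pi/12) - F(0) = (-1/4 + pi/8) - (0) = -1/4 + pi/8.

-1/4 + pi/8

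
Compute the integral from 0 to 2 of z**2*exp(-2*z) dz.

(-13 + exp(4))*exp(-4)/4

Integrate by parts twice (u = z^2, dv = exp(-2*z) dz).
An antiderivative is F(z) = (-2*z**2 - 2*z - 1)*exp(-2*z)/4.
Then F(2) - F(0) = (-13*exp(-4)/4) - (-1/4) = (-13 + exp(4))*exp(-4)/4.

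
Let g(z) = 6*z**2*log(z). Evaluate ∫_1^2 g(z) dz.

Integrate by parts once (u = ln z, dv = 6*z**2 dz).
An antiderivative is F(z) = 2*z**3*(3*log(z) - 1)/3.
Then F(2) - F(1) = (-16/3 + 16*log(2)) - (-2/3) = -14/3 + 16*log(2).

-14/3 + 16*log(2)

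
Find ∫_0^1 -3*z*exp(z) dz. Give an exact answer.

Integrate by parts once (u = z, dv = -3*exp(z) dz).
An antiderivative is F(z) = (-3*z + 3)*exp(z).
Then F(1) - F(0) = (0) - (3) = -3.

-3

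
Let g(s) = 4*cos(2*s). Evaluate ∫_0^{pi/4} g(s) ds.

2

An antiderivative is F(s) = 2*sin(2*s).
Then F(pi/4) - F(0) = (2) - (0) = 2.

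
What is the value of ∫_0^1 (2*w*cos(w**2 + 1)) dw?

-sin(1) + sin(2)

Let u = w**2 + 1, so du = 2*w dw. When w = 0, u = 1; when w = 1, u = 2.
The integral becomes ∫ cos(u) du from 1 to 2, with antiderivative sin(u).
Back in w: F(w) = sin(w**2 + 1).
Then F(1) - F(0) = (sin(2)) - (sin(1)) = -sin(1) + sin(2).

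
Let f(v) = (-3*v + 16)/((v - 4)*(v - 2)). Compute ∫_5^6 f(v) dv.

-8*log(2) + 5*log(3)

Factor the denominator: v**2 - 6*v + 8 = (v - 2)(v - 4).
Partial fractions: (-3*v + 16)/((v - 4)*(v - 2)) = -5/(v - 2) + 2/(v - 4).
An antiderivative is F(v) = 2*log(v - 4) - 5*log(v - 2).
Then F(6) - F(5) = (-8*log(2)) - (-5*log(3)) = -8*log(2) + 5*log(3).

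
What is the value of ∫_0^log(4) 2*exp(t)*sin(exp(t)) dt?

2*cos(1) - 2*cos(4)

Let u = exp(t), so du = exp(t) dt. When t = 0, u = 1; when t = log(4), u = 4.
The integral becomes 2·∫ sin(u) du from 1 to 4, with antiderivative -2*cos(u).
Back in t: F(t) = -2*cos(exp(t)).
Then F(log(4)) - F(0) = (-2*cos(4)) - (-2*cos(1)) = 2*cos(1) - 2*cos(4).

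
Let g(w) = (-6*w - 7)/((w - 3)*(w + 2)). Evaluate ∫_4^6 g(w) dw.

-4*log(3) - 2*log(2)

Factor the denominator: w**2 - w - 6 = (w + 2)(w - 3).
Partial fractions: (-6*w - 7)/((w - 3)*(w + 2)) = -1/(w + 2) - 5/(w - 3).
An antiderivative is F(w) = -5*log(w - 3) - log(w + 2).
Then F(6) - F(4) = (-5*log(3) - 3*log(2)) - (-log(6)) = -4*log(3) - 2*log(2).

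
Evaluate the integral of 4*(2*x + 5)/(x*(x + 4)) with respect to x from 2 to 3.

Factor the denominator: x**2 + 4*x = (x + 4)x.
Partial fractions: 4*(2*x + 5)/(x*(x + 4)) = 3/(x + 4) + 5/x.
An antiderivative is F(x) = 5*log(x) + 3*log(x + 4).
Then F(3) - F(2) = (5*log(3) + 3*log(7)) - (3*log(3) + 8*log(2)) = -8*log(2) + 2*log(3) + 3*log(7).

-8*log(2) + 2*log(3) + 3*log(7)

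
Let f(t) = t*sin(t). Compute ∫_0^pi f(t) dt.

Integrate by parts once (u = t, dv = sin(t) dt).
An antiderivative is F(t) = -t*cos(t) + sin(t).
Then F(pi) - F(0) = (pi) - (0) = pi.

pi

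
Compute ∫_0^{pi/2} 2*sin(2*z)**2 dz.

Use the identity sin^2(2*z) = (1 - cos(4*z))/2.
An antiderivative is F(z) = z - sin(4*z)/4.
Then F(pi/2) - F(0) = (pi/2) - (0) = pi/2.

pi/2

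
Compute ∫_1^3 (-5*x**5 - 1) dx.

By the power rule, an antiderivative is F(x) = -5*x**6/6 - x.
Then F(3) - F(1) = (-1221/2) - (-11/6) = -1826/3.

-1826/3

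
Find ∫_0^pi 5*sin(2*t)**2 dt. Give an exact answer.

Use the identity sin^2(2*t) = (1 - cos(4*t))/2.
An antiderivative is F(t) = 5*t/2 - 5*sin(4*t)/8.
Then F(pi) - F(0) = (5*pi/2) - (0) = 5*pi/2.

5*pi/2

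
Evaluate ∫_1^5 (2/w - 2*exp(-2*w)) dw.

An antiderivative is F(w) = 2*log(w) + exp(-2*w).
Then F(5) - F(1) = (exp(-10) + 2*log(5)) - (exp(-2)) = -exp(-2) + exp(-10) + 2*log(5).

-exp(-2) + exp(-10) + 2*log(5)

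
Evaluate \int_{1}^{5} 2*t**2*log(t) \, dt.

-248/9 + 250*log(5)/3

Integrate by parts once (u = ln t, dv = 2*t**2 dt).
An antiderivative is F(t) = 2*t**3*(3*log(t) - 1)/9.
Then F(5) - F(1) = (-250/9 + 250*log(5)/3) - (-2/9) = -248/9 + 250*log(5)/3.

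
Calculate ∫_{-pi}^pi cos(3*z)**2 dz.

Use the identity cos^2(3*z) = (1 + cos(6*z))/2.
An antiderivative is F(z) = z/2 + sin(6*z)/12.
Then F(pi) - F(-pi) = (pi/2) - (-pi/2) = pi.

pi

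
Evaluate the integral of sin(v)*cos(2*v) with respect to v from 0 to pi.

-2/3

Use the identity sin(v)cos(2*v) = [sin(3*v) + sin(-v)]/2.
An antiderivative is F(v) = cos(v)/2 - cos(3*v)/6.
Then F(pi) - F(0) = (-1/3) - (1/3) = -2/3.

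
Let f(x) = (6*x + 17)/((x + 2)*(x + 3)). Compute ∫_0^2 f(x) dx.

-log(3) + log(5) + 5*log(2)

Factor the denominator: x**2 + 5*x + 6 = (x + 3)(x + 2).
Partial fractions: (6*x + 17)/((x + 2)*(x + 3)) = 1/(x + 3) + 5/(x + 2).
An antiderivative is F(x) = 5*log(x + 2) + log(x + 3).
Then F(2) - F(0) = (log(5) + 10*log(2)) - (log(96)) = -log(3) + log(5) + 5*log(2).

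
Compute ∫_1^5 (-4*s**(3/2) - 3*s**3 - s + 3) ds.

By the power rule, an antiderivative is F(s) = -8*s**(5/2)/5 - 3*s**4/4 - s**2/2 + 3*s.
Then F(5) - F(1) = (-1865/4 - 40*sqrt(5)) - (3/20) = -2332/5 - 40*sqrt(5).

-2332/5 - 40*sqrt(5)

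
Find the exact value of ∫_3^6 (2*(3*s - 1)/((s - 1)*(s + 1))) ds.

-10*log(2) + 2*log(5) + 4*log(7)

Factor the denominator: s**2 - 1 = (s + 1)(s - 1).
Partial fractions: 2*(3*s - 1)/((s - 1)*(s + 1)) = 4/(s + 1) + 2/(s - 1).
An antiderivative is F(s) = 2*log(s - 1) + 4*log(s + 1).
Then F(6) - F(3) = (2*log(5) + 4*log(7)) - (10*log(2)) = -10*log(2) + 2*log(5) + 4*log(7).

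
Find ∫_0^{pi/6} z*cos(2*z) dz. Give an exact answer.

Integrate by parts once (u = z, dv = cos(2*z) dz).
An antiderivative is F(z) = z*sin(2*z)/2 + cos(2*z)/4.
Then F(pi/6) - F(0) = (1/8 + sqrt(3)*pi/24) - (1/4) = -1/8 + sqrt(3)*pi/24.

-1/8 + sqrt(3)*pi/24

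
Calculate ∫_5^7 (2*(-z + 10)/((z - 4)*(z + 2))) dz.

Factor the denominator: z**2 - 2*z - 8 = (z + 2)(z - 4).
Partial fractions: 2*(-z + 10)/((z - 4)*(z + 2)) = -4/(z + 2) + 2/(z - 4).
An antiderivative is F(z) = 2*log(z - 4) - 4*log(z + 2).
Then F(7) - F(5) = (-6*log(3)) - (-4*log(7)) = -6*log(3) + 4*log(7).

-6*log(3) + 4*log(7)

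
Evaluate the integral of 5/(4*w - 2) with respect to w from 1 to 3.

An antiderivative is F(w) = 5*log(4*w - 2)/4.
Then F(3) - F(1) = (5*log(10)/4) - (5*log(2)/4) = 5*log(5)/4.

5*log(5)/4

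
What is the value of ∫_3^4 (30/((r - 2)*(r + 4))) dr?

Factor the denominator: r**2 + 2*r - 8 = (r + 4)(r - 2).
Partial fractions: 30/((r - 2)*(r + 4)) = -5/(r + 4) + 5/(r - 2).
An antiderivative is F(r) = 5*log(r - 2) - 5*log(r + 4).
Then F(4) - F(3) = (-10*log(2)) - (-5*log(7)) = -10*log(2) + 5*log(7).

-10*log(2) + 5*log(7)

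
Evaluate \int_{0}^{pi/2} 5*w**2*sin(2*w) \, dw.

-5/2 + 5*pi**2/8

Integrate by parts twice (u = w^2, dv = 5*sin(2*w) dw).
An antiderivative is F(w) = -5*w**2*cos(2*w)/2 + 5*w*sin(2*w)/2 + 5*cos(2*w)/4.
Then F(pi/2) - F(0) = (-5/4 + 5*pi**2/8) - (5/4) = -5/2 + 5*pi**2/8.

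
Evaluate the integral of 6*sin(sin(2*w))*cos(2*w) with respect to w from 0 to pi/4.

Let u = sin(2*w), so du = 2*cos(2*w) dw. When w = 0, u = 0; when w = pi/4, u = 1.
The integral becomes 3·∫ sin(u) du from 0 to 1, with antiderivative -3*cos(u).
Back in w: F(w) = -3*cos(sin(2*w)).
Then F(pi/4) - F(0) = (-3*cos(1)) - (-3) = 3 - 3*cos(1).

3 - 3*cos(1)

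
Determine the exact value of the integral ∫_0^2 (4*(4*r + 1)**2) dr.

Let u = 4*r + 1, so du = 4 dr. When r = 0, u = 1; when r = 2, u = 9.
The integral becomes ∫ u**2 du from 1 to 9, with antiderivative u**3/3.
Back in r: F(r) = (4*r + 1)**3/3.
Then F(2) - F(0) = (243) - (1/3) = 728/3.

728/3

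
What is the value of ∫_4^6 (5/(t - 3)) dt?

An antiderivative is F(t) = 5*log(t - 3).
Then F(6) - F(4) = (5*log(3)) - (0) = 5*log(3).

5*log(3)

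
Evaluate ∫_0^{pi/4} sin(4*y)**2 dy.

Use the identity sin^2(4*y) = (1 - cos(8*y))/2.
An antiderivative is F(y) = y/2 - sin(8*y)/16.
Then F(pi/4) - F(0) = (pi/8) - (0) = pi/8.

pi/8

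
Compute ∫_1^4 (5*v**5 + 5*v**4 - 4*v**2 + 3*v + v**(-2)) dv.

17499/4

By the power rule, an antiderivative is F(v) = 5*v**6/6 + v**5 - 4*v**3/3 + 3*v**2/2 - 1/v.
Then F(4) - F(1) = (17503/4) - (1) = 17499/4.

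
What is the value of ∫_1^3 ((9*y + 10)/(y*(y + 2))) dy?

log(3) + 4*log(5)

Factor the denominator: y**2 + 2*y = (y + 2)y.
Partial fractions: (9*y + 10)/(y*(y + 2)) = 4/(y + 2) + 5/y.
An antiderivative is F(y) = 5*log(y) + 4*log(y + 2).
Then F(3) - F(1) = (5*log(3) + 4*log(5)) - (log(81)) = log(3) + 4*log(5).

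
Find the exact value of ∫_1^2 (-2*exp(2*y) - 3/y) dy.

An antiderivative is F(y) = -exp(2*y) - 3*log(y).
Then F(2) - F(1) = (-exp(4) - log(8)) - (-exp(2)) = -exp(4) - log(8) + exp(2).

-exp(4) - log(8) + exp(2)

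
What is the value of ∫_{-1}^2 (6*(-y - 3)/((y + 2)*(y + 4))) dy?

Factor the denominator: y**2 + 6*y + 8 = (y + 4)(y + 2).
Partial fractions: 6*(-y - 3)/((y + 2)*(y + 4)) = -3/(y + 4) - 3/(y + 2).
An antiderivative is F(y) = -3*log(y + 2) - 3*log(y + 4).
Then F(2) - F(-1) = (-9*log(2) - 3*log(3)) - (-log(27)) = -9*log(2).

-9*log(2)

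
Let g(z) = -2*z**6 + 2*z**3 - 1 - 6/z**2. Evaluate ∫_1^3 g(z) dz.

-4134/7

By the power rule, an antiderivative is F(z) = -2*z**7/7 + z**4/2 - z + 6/z.
Then F(3) - F(1) = (-8195/14) - (73/14) = -4134/7.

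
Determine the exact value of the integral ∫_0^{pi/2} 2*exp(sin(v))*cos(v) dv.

Let u = sin(v), so du = cos(v) dv. When v = 0, u = 0; when v = pi/2, u = 1.
The integral becomes 2·∫ exp(u) du from 0 to 1, with antiderivative 2*exp(u).
Back in v: F(v) = 2*exp(sin(v)).
Then F(pi/2) - F(0) = (2*E) - (2) = -2 + 2*E.

-2 + 2*E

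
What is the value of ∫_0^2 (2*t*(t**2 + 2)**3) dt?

320

Let u = t**2 + 2, so du = 2*t dt. When t = 0, u = 2; when t = 2, u = 6.
The integral becomes ∫ u**3 du from 2 to 6, with antiderivative u**4/4.
Back in t: F(t) = (t**2 + 2)**4/4.
Then F(2) - F(0) = (324) - (4) = 320.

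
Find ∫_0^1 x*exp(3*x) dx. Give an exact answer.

1/9 + 2*exp(3)/9

Integrate by parts once (u = x, dv = exp(3*x) dx).
An antiderivative is F(x) = (3*x - 1)*exp(3*x)/9.
Then F(1) - F(0) = (2*exp(3)/9) - (-1/9) = 1/9 + 2*exp(3)/9.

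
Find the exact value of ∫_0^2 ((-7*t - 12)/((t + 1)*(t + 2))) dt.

Factor the denominator: t**2 + 3*t + 2 = (t + 2)(t + 1).
Partial fractions: (-7*t - 12)/((t + 1)*(t + 2)) = -2/(t + 2) - 5/(t + 1).
An antiderivative is F(t) = -5*log(t + 1) - 2*log(t + 2).
Then F(2) - F(0) = (-5*log(3) - 4*log(2)) - (-log(4)) = -5*log(3) - 2*log(2).

-5*log(3) - 2*log(2)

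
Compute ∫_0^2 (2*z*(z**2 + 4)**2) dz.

Let u = z**2 + 4, so du = 2*z dz. When z = 0, u = 4; when z = 2, u = 8.
The integral becomes ∫ u**2 du from 4 to 8, with antiderivative u**3/3.
Back in z: F(z) = (z**2 + 4)**3/3.
Then F(2) - F(0) = (512/3) - (64/3) = 448/3.

448/3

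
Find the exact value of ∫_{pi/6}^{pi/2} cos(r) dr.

An antiderivative is F(r) = sin(r).
Then F(pi/2) - F(pi/6) = (1) - (1/2) = 1/2.

1/2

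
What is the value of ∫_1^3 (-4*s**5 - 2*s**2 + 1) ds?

By the power rule, an antiderivative is F(s) = -2*s**6/3 - 2*s**3/3 + s.
Then F(3) - F(1) = (-501) - (-1/3) = -1502/3.

-1502/3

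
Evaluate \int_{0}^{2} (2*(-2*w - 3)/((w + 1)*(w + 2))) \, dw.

-log(36)

Factor the denominator: w**2 + 3*w + 2 = (w + 2)(w + 1).
Partial fractions: 2*(-2*w - 3)/((w + 1)*(w + 2)) = -2/(w + 2) - 2/(w + 1).
An antiderivative is F(w) = -2*log(w + 1) - 2*log(w + 2).
Then F(2) - F(0) = (-4*log(2) - 2*log(3)) - (-log(4)) = -log(36).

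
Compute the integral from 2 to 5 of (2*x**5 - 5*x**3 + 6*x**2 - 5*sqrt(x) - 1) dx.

By the power rule, an antiderivative is F(x) = x**6/3 - 5*x**4/4 - 10*x**(3/2)/3 + 2*x**3 - x.
Then F(5) - F(2) = (56065/12 - 50*sqrt(5)/3) - (46/3 - 20*sqrt(2)/3) = -50*sqrt(5)/3 + 20*sqrt(2)/3 + 18627/4.

-50*sqrt(5)/3 + 20*sqrt(2)/3 + 18627/4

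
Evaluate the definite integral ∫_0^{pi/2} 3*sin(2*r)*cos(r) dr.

2

Use the identity sin(2*r)cos(r) = [sin(3*r) + sin(r)]/2.
An antiderivative is F(r) = -3*cos(r)/2 - cos(3*r)/2.
Then F(pi/2) - F(0) = (0) - (-2) = 2.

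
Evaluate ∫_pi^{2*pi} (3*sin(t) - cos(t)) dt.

-6

An antiderivative is F(t) = -sin(t) - 3*cos(t).
Then F(2*pi) - F(pi) = (-3) - (3) = -6.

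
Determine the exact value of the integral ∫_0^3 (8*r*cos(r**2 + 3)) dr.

Let u = r**2 + 3, so du = 2*r dr. When r = 0, u = 3; when r = 3, u = 12.
The integral becomes 4·∫ cos(u) du from 3 to 12, with antiderivative 4*sin(u).
Back in r: F(r) = 4*sin(r**2 + 3).
Then F(3) - F(0) = (4*sin(12)) - (4*sin(3)) = 4*sin(12) - 4*sin(3).

4*sin(12) - 4*sin(3)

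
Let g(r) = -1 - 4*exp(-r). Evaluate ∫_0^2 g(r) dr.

An antiderivative is F(r) = -r + 4*exp(-r).
Then F(2) - F(0) = (-2 + 4*exp(-2)) - (4) = -6 + 4*exp(-2).

-6 + 4*exp(-2)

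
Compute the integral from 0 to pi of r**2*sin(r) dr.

Integrate by parts twice (u = r^2, dv = sin(r) dr).
An antiderivative is F(r) = -r**2*cos(r) + 2*r*sin(r) + 2*cos(r).
Then F(pi) - F(0) = (-2 + pi**2) - (2) = -4 + pi**2.

-4 + pi**2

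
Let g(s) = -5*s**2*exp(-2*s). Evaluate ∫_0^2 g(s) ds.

-5/4 + 65*exp(-4)/4

Integrate by parts twice (u = s^2, dv = -5*exp(-2*s) ds).
An antiderivative is F(s) = (10*s**2 + 10*s + 5)*exp(-2*s)/4.
Then F(2) - F(0) = (65*exp(-4)/4) - (5/4) = -5/4 + 65*exp(-4)/4.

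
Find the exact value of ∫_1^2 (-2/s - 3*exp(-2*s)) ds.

An antiderivative is F(s) = -2*log(s) + 3*exp(-2*s)/2.
Then F(2) - F(1) = (-2*log(2) + 3*exp(-4)/2) - (3*exp(-2)/2) = -2*log(2) - 3*exp(-2)/2 + 3*exp(-4)/2.

-2*log(2) - 3*exp(-2)/2 + 3*exp(-4)/2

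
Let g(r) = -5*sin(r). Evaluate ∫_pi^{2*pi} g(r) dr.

10

An antiderivative is F(r) = 5*cos(r).
Then F(2*pi) - F(pi) = (5) - (-5) = 10.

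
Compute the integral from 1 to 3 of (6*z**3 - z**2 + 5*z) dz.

394/3

By the power rule, an antiderivative is F(z) = 3*z**4/2 - z**3/3 + 5*z**2/2.
Then F(3) - F(1) = (135) - (11/3) = 394/3.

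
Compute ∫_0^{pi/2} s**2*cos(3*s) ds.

2/27 - pi**2/12

Integrate by parts twice (u = s^2, dv = cos(3*s) ds).
An antiderivative is F(s) = s**2*sin(3*s)/3 + 2*s*cos(3*s)/9 - 2*sin(3*s)/27.
Then F(pi/2) - F(0) = (2/27 - pi**2/12) - (0) = 2/27 - pi**2/12.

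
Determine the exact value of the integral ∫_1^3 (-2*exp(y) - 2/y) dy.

An antiderivative is F(y) = -2*exp(y) - 2*log(y).
Then F(3) - F(1) = (-2*exp(3) - 2*log(3)) - (-2*exp(1)) = -2*exp(3) - 2*log(3) + 2*exp(1).

-2*exp(3) - 2*log(3) + 2*exp(1)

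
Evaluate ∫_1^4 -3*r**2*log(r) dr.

21 - 128*log(2)

Integrate by parts once (u = ln r, dv = -3*r**2 dr).
An antiderivative is F(r) = -r**3*(3*log(r) - 1)/3.
Then F(4) - F(1) = (64/3 - 128*log(2)) - (1/3) = 21 - 128*log(2).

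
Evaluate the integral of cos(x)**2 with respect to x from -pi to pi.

Use the identity cos^2(x) = (1 + cos(2*x))/2.
An antiderivative is F(x) = x/2 + sin(2*x)/4.
Then F(pi) - F(-pi) = (pi/2) - (-pi/2) = pi.

pi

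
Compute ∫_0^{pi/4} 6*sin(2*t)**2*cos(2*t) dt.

1

Let u = sin(2*t), so du = 2*cos(2*t) dt. When t = 0, u = 0; when t = pi/4, u = 1.
The integral becomes 3·∫ u**2 du from 0 to 1, with antiderivative u**3.
Back in t: F(t) = sin(2*t)**3.
Then F(pi/4) - F(0) = (1) - (0) = 1.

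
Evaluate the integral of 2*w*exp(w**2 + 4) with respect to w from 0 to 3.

Let u = w**2 + 4, so du = 2*w dw. When w = 0, u = 4; when w = 3, u = 13.
The integral becomes ∫ exp(u) du from 4 to 13, with antiderivative exp(u).
Back in w: F(w) = exp(w**2 + 4).
Then F(3) - F(0) = (exp(13)) - (exp(4)) = -exp(4) + exp(13).

-exp(4) + exp(13)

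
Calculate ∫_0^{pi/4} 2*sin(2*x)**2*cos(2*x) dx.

Let u = sin(2*x), so du = 2*cos(2*x) dx. When x = 0, u = 0; when x = pi/4, u = 1.
The integral becomes ∫ u**2 du from 0 to 1, with antiderivative u**3/3.
Back in x: F(x) = sin(2*x)**3/3.
Then F(pi/4) - F(0) = (1/3) - (0) = 1/3.

1/3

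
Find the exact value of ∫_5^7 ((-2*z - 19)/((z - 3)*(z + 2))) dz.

Factor the denominator: z**2 - z - 6 = (z + 2)(z - 3).
Partial fractions: (-2*z - 19)/((z - 3)*(z + 2)) = 3/(z + 2) - 5/(z - 3).
An antiderivative is F(z) = -5*log(z - 3) + 3*log(z + 2).
Then F(7) - F(5) = (-10*log(2) + 6*log(3)) - (-5*log(2) + 3*log(7)) = -3*log(7) - 5*log(2) + 6*log(3).

-3*log(7) - 5*log(2) + 6*log(3)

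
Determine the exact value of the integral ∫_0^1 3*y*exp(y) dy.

Integrate by parts once (u = y, dv = 3*exp(y) dy).
An antiderivative is F(y) = (3*y - 3)*exp(y).
Then F(1) - F(0) = (0) - (-3) = 3.

3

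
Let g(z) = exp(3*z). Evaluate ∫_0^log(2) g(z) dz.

Let u = exp(z), so du = exp(z) dz. When z = 0, u = 1; when z = log(2), u = 2.
The integral becomes ∫ u**2 du from 1 to 2, with antiderivative u**3/3.
Back in z: F(z) = exp(3*z)/3.
Then F(log(2)) - F(0) = (8/3) - (1/3) = 7/3.

7/3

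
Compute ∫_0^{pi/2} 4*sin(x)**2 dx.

pi

Use the identity sin^2(x) = (1 - cos(2*x))/2.
An antiderivative is F(x) = 2*x - sin(2*x).
Then F(pi/2) - F(0) = (pi) - (0) = pi.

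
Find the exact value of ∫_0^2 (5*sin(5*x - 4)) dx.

Let u = 5*x - 4, so du = 5 dx. When x = 0, u = -4; when x = 2, u = 6.
The integral becomes ∫ sin(u) du from -4 to 6, with antiderivative -cos(u).
Back in x: F(x) = -cos(5*x - 4).
Then F(2) - F(0) = (-cos(6)) - (-cos(4)) = -cos(6) + cos(4).

-cos(6) + cos(4)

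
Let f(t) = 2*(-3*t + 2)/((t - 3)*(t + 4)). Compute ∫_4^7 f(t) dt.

-4*log(11) + 8*log(2)

Factor the denominator: t**2 + t - 12 = (t + 4)(t - 3).
Partial fractions: 2*(-3*t + 2)/((t - 3)*(t + 4)) = -4/(t + 4) - 2/(t - 3).
An antiderivative is F(t) = -2*log(t - 3) - 4*log(t + 4).
Then F(7) - F(4) = (-4*log(11) - 4*log(2)) - (-12*log(2)) = -4*log(11) + 8*log(2).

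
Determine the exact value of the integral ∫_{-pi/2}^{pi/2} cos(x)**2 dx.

pi/2

Use the identity cos^2(x) = (1 + cos(2*x))/2.
An antiderivative is F(x) = x/2 + sin(2*x)/4.
Then F(pi/2) - F(-pi/2) = (pi/4) - (-pi/4) = pi/2.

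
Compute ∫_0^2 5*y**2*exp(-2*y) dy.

Integrate by parts twice (u = y^2, dv = 5*exp(-2*y) dy).
An antiderivative is F(y) = (-10*y**2 - 10*y - 5)*exp(-2*y)/4.
Then F(2) - F(0) = (-65*exp(-4)/4) - (-5/4) = 5/4 - 65*exp(-4)/4.

5/4 - 65*exp(-4)/4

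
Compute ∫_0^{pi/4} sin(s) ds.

1 - sqrt(2)/2

An antiderivative is F(s) = -cos(s).
Then F(pi/4) - F(0) = (-sqrt(2)/2) - (-1) = 1 - sqrt(2)/2.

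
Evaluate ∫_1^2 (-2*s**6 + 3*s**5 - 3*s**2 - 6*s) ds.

By the power rule, an antiderivative is F(s) = -2*s**7/7 + s**6/2 - s**3 - 3*s**2.
Then F(2) - F(1) = (-172/7) - (-53/14) = -291/14.

-291/14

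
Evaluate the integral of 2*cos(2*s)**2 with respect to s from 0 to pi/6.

sqrt(3)/8 + pi/6

Use the identity cos^2(2*s) = (1 + cos(4*s))/2.
An antiderivative is F(s) = s + sin(4*s)/4.
Then F(pi/6) - F(0) = (sqrt(3)/8 + pi/6) - (0) = sqrt(3)/8 + pi/6.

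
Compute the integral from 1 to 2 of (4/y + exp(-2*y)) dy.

An antiderivative is F(y) = 4*log(y) - exp(-2*y)/2.
Then F(2) - F(1) = (-exp(-4)/2 + 4*log(2)) - (-exp(-2)/2) = (-1 + exp(2) + 8*exp(4)*log(2))*exp(-4)/2.

(-1 + exp(2) + 8*exp(4)*log(2))*exp(-4)/2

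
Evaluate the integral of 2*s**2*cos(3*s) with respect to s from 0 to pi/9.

-2*sqrt(3)/27 + sqrt(3)*pi**2/243 + 2*pi/81

Integrate by parts twice (u = s^2, dv = 2*cos(3*s) ds).
An antiderivative is F(s) = 2*s**2*sin(3*s)/3 + 4*s*cos(3*s)/9 - 4*sin(3*s)/27.
Then F(pi/9) - F(0) = (-2*sqrt(3)/27 + sqrt(3)*pi**2/243 + 2*pi/81) - (0) = -2*sqrt(3)/27 + sqrt(3)*pi**2/243 + 2*pi/81.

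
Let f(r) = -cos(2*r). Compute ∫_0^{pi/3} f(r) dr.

-sqrt(3)/4

An antiderivative is F(r) = -sin(2*r)/2.
Then F(pi/3) - F(0) = (-sqrt(3)/4) - (0) = -sqrt(3)/4.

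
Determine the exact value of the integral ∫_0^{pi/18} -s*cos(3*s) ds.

-sqrt(3)/18 - pi/108 + 1/9

Integrate by parts once (u = s, dv = -cos(3*s) ds).
An antiderivative is F(s) = -s*sin(3*s)/3 - cos(3*s)/9.
Then F(pi/18) - F(0) = (-sqrt(3)/18 - pi/108) - (-1/9) = -sqrt(3)/18 - pi/108 + 1/9.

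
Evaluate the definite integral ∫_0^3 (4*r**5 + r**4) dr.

2673/5

By the power rule, an antiderivative is F(r) = 2*r**6/3 + r**5/5.
Then F(3) - F(0) = (2673/5) - (0) = 2673/5.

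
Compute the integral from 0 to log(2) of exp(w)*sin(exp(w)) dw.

Let u = exp(w), so du = exp(w) dw. When w = 0, u = 1; when w = log(2), u = 2.
The integral becomes ∫ sin(u) du from 1 to 2, with antiderivative -cos(u).
Back in w: F(w) = -cos(exp(w)).
Then F(log(2)) - F(0) = (-cos(2)) - (-cos(1)) = -cos(2) + cos(1).

-cos(2) + cos(1)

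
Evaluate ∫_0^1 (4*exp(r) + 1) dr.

-3 + 4*E

An antiderivative is F(r) = r + 4*exp(r).
Then F(1) - F(0) = (1 + 4*E) - (4) = -3 + 4*E.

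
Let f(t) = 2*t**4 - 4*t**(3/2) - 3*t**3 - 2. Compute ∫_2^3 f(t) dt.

By the power rule, an antiderivative is F(t) = -8*t**(5/2)/5 + 2*t**5/5 - 3*t**4/4 - 2*t.
Then F(3) - F(2) = (609/20 - 72*sqrt(3)/5) - (-32*sqrt(2)/5 - 16/5) = -72*sqrt(3)/5 + 32*sqrt(2)/5 + 673/20.

-72*sqrt(3)/5 + 32*sqrt(2)/5 + 673/20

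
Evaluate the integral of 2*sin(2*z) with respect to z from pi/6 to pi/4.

1/2

An antiderivative is F(z) = -cos(2*z).
Then F(pi/4) - F(pi/6) = (0) - (-1/2) = 1/2.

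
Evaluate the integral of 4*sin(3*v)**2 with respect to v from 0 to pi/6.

pi/3

Use the identity sin^2(3*v) = (1 - cos(6*v))/2.
An antiderivative is F(v) = 2*v - sin(6*v)/3.
Then F(pi/6) - F(0) = (pi/3) - (0) = pi/3.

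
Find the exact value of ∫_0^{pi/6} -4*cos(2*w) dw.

An antiderivative is F(w) = -2*sin(2*w).
Then F(pi/6) - F(0) = (-sqrt(3)) - (0) = -sqrt(3).

-sqrt(3)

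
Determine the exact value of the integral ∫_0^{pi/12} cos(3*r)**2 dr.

Use the identity cos^2(3*r) = (1 + cos(6*r))/2.
An antiderivative is F(r) = r/2 + sin(6*r)/12.
Then F(pi/12) - F(0) = (1/12 + pi/24) - (0) = 1/12 + pi/24.

1/12 + pi/24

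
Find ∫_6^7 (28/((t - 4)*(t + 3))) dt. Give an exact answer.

-4*log(5) - 8*log(2) + 12*log(3)

Factor the denominator: t**2 - t - 12 = (t + 3)(t - 4).
Partial fractions: 28/((t - 4)*(t + 3)) = -4/(t + 3) + 4/(t - 4).
An antiderivative is F(t) = 4*log(t - 4) - 4*log(t + 3).
Then F(7) - F(6) = (-4*log(5) - 4*log(2) + 4*log(3)) - (-8*log(3) + 4*log(2)) = -4*log(5) - 8*log(2) + 12*log(3).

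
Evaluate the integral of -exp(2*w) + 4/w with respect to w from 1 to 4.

-exp(8)/2 + exp(2)/2 + 8*log(2)

An antiderivative is F(w) = -exp(2*w)/2 + 4*log(w).
Then F(4) - F(1) = (-exp(8)/2 + 8*log(2)) - (-exp(2)/2) = -exp(8)/2 + exp(2)/2 + 8*log(2).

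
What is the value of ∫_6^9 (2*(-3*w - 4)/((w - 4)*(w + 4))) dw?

Factor the denominator: w**2 - 16 = (w + 4)(w - 4).
Partial fractions: 2*(-3*w - 4)/((w - 4)*(w + 4)) = -2/(w + 4) - 4/(w - 4).
An antiderivative is F(w) = -4*log(w - 4) - 2*log(w + 4).
Then F(9) - F(6) = (-4*log(5) - 2*log(13)) - (-6*log(2) - 2*log(5)) = -2*log(13) - 2*log(5) + 6*log(2).

-2*log(13) - 2*log(5) + 6*log(2)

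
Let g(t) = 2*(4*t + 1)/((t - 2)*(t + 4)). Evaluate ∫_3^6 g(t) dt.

Factor the denominator: t**2 + 2*t - 8 = (t + 4)(t - 2).
Partial fractions: 2*(4*t + 1)/((t - 2)*(t + 4)) = 5/(t + 4) + 3/(t - 2).
An antiderivative is F(t) = 3*log(t - 2) + 5*log(t + 4).
Then F(6) - F(3) = (11*log(2) + 5*log(5)) - (5*log(7)) = -5*log(7) + 11*log(2) + 5*log(5).

-5*log(7) + 11*log(2) + 5*log(5)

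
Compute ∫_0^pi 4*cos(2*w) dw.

0

An antiderivative is F(w) = 2*sin(2*w).
Then F(pi) - F(0) = (0) - (0) = 0.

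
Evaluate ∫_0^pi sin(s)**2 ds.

pi/2

Use the identity sin^2(s) = (1 - cos(2*s))/2.
An antiderivative is F(s) = s/2 - sin(2*s)/4.
Then F(pi) - F(0) = (pi/2) - (0) = pi/2.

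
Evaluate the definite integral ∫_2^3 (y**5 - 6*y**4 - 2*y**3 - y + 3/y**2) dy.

-2653/15

By the power rule, an antiderivative is F(y) = y**6/6 - 6*y**5/5 - y**4/2 - y**2/2 - 3/y.
Then F(3) - F(2) = (-2161/10) - (-1177/30) = -2653/15.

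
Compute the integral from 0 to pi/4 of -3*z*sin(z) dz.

3*sqrt(2)*(-4 + pi)/8

Integrate by parts once (u = z, dv = -3*sin(z) dz).
An antiderivative is F(z) = 3*z*cos(z) - 3*sin(z).
Then F(pi/4) - F(0) = (3*sqrt(2)*(-4 + pi)/8) - (0) = 3*sqrt(2)*(-4 + pi)/8.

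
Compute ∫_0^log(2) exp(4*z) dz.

15/4

Let u = exp(z), so du = exp(z) dz. When z = 0, u = 1; when z = log(2), u = 2.
The integral becomes ∫ u**3 du from 1 to 2, with antiderivative u**4/4.
Back in z: F(z) = exp(4*z)/4.
Then F(log(2)) - F(0) = (4) - (1/4) = 15/4.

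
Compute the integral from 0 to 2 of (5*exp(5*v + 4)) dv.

-exp(4) + exp(14)

Let u = 5*v + 4, so du = 5 dv. When v = 0, u = 4; when v = 2, u = 14.
The integral becomes ∫ exp(u) du from 4 to 14, with antiderivative exp(u).
Back in v: F(v) = exp(5*v + 4).
Then F(2) - F(0) = (exp(14)) - (exp(4)) = -exp(4) + exp(14).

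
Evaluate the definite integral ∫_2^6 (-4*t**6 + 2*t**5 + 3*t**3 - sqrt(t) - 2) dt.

-3011560/21 - 4*sqrt(6) + 4*sqrt(2)/3

By the power rule, an antiderivative is F(t) = -4*t**7/7 + t**6/3 + 3*t**4/4 - 2*t**(3/2)/3 - 2*t.
Then F(6) - F(2) = (-1004160/7 - 4*sqrt(6)) - (-920/21 - 4*sqrt(2)/3) = -3011560/21 - 4*sqrt(6) + 4*sqrt(2)/3.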